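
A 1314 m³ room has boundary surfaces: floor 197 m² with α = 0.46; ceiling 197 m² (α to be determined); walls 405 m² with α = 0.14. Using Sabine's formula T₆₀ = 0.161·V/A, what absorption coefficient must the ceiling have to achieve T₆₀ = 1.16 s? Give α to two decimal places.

0.18

A = 0.161·V/T₆₀ = 0.161·1314/1.16 = 182.37 m² sabins.
Absorption from the other surfaces = 197·0.46 + 405·0.14 = 147.32 m², so the ceiling must supply 35.05 m² over 197 m².
α = 35.05/197 = 0.178.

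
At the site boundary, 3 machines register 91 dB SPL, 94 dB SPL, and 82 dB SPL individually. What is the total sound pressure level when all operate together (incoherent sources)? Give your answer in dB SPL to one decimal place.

Incoherent sources combine by intensity addition: L_total = 10·log₁₀(Σ 10^(L_i/10)).
Σ 10^(L/10) = 10^(91/10) + 10^(94/10) + 10^(82/10) = 3.929e+09.
L_total = 10·log₁₀(3.929e+09) = 95.94 dB SPL.

95.9 dB SPL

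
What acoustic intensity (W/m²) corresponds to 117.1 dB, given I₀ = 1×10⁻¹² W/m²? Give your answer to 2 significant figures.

0.51 W/m²

I/I₀ = 10^(117.1/10) = 5.129e+11, so I = 5.129e+11 × 10⁻¹² W/m².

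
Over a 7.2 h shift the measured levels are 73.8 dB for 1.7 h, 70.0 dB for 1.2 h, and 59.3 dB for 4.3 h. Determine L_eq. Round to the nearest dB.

69 dB

The energy average is taken in the linear domain: L_eq = 10·log₁₀[(Σ tᵢ·10^(Lᵢ/10))/T], T = 7.2 h.
Σ tᵢ·10^(Lᵢ/10) = 1.7·10^(73.8/10) + 1.2·10^(70.0/10) + 4.3·10^(59.3/10) = 5.644e+07.
L_eq = 10·log₁₀(5.644e+07/7.2) = 68.94 dB.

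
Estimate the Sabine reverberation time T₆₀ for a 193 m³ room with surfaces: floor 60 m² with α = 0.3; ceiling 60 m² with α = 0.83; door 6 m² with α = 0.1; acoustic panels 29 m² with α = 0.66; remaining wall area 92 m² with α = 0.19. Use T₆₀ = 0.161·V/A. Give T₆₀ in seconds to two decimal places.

Summing Sᵢαᵢ: 60·0.3 + 60·0.83 + 6·0.1 + 29·0.66 + 92·0.19 = 105.02 m².
T₆₀ = 0.161·V/A = 0.161·193/105.02 = 0.296 s.

0.30 s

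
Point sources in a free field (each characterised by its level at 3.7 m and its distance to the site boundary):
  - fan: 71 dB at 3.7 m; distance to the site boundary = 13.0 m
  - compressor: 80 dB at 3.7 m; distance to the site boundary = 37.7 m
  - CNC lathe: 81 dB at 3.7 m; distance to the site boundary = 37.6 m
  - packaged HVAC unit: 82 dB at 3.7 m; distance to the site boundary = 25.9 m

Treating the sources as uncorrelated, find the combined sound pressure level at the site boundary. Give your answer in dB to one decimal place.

Apply inverse-square spreading to bring every level to the receiver, then sum 10^(L/10).
fan: 71 − 20·log₁₀(13.0/3.7) = 71 − 10.91 = 60.09 dB.
compressor: 80 − 20·log₁₀(37.7/3.7) = 80 − 20.16 = 59.84 dB.
CNC lathe: 81 − 20·log₁₀(37.6/3.7) = 81 − 20.14 = 60.86 dB.
packaged HVAC unit: 82 − 20·log₁₀(25.9/3.7) = 82 − 16.90 = 65.10 dB.
Σ 10^(L/10) = 6.437e+06 → L_total = 10·log₁₀(6.437e+06) = 68.09 dB.

68.1 dB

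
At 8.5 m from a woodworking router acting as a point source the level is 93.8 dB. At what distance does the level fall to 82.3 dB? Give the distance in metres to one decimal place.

The 11.5 dB drop corresponds to a distance ratio of 10^(11.5/20) for a point source.
r₂ = 8.5·10^((93.8−82.3)/20) = 8.5·10^(11.5/20) = 31.95 m.

31.9 m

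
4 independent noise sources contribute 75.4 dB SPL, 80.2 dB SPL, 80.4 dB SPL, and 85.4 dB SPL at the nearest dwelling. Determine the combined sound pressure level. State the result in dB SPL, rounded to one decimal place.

Incoherent sources combine by intensity addition: L_total = 10·log₁₀(Σ 10^(L_i/10)).
Σ 10^(L/10) = 10^(75.4/10) + 10^(80.2/10) + 10^(80.4/10) + 10^(85.4/10) = 5.958e+08.
L_total = 10·log₁₀(5.958e+08) = 87.75 dB SPL.

87.8 dB SPL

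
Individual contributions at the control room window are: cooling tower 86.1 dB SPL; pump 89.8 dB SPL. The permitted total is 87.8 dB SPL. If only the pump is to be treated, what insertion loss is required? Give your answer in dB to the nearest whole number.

7 dB

Everything except the pump sums to 10^(86.1/10) = 4.074e+08 in linear terms, 86.10 dB SPL.
The limit corresponds to 10^(87.8/10) = 6.026e+08; subtracting the fixed part leaves 1.952e+08 for the pump, i.e. 82.90 dB SPL.
So the pump must be reduced from 89.8 to 82.90 dB SPL: IL = 6.90 dB.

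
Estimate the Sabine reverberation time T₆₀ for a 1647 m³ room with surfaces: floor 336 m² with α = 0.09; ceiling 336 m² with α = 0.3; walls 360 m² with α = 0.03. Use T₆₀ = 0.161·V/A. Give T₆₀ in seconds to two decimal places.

Total absorption A = 336·0.09 + 336·0.3 + 360·0.03 = 141.84 m² sabins.
T₆₀ = 0.161 × 1647 / 141.84 = 1.869 s.

1.87 s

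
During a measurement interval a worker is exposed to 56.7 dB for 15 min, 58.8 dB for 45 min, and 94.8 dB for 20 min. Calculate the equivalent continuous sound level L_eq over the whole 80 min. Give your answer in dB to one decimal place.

L_eq = 10·log₁₀[(1/T)·Σ tᵢ·10^(Lᵢ/10)] with T = 80 min.
Σ tᵢ·10^(Lᵢ/10) = 15·10^(56.7/10) + 45·10^(58.8/10) + 20·10^(94.8/10) = 6.044e+10.
L_eq = 10·log₁₀(6.044e+10/80) = 88.78 dB.

88.8 dB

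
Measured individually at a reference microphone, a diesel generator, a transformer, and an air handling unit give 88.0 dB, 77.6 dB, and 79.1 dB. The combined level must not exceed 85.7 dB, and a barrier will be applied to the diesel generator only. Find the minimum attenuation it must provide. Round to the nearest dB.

Fixed contribution from the other sources: Σ 10^(L/10) = 10^(77.6/10) + 10^(79.1/10) = 1.388e+08 (81.42 dB).
The limit corresponds to 10^(85.7/10) = 3.715e+08; subtracting the fixed part leaves 2.327e+08 for the diesel generator, i.e. 83.67 dB.
Required insertion loss = 88.0 − 83.67 = 4.33 dB.

4 dB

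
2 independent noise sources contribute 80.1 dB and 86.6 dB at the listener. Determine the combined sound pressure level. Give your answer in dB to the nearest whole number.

87 dB

Incoherent sources combine by intensity addition: L_total = 10·log₁₀(Σ 10^(L_i/10)).
Σ 10^(L/10) = 10^(80.1/10) + 10^(86.6/10) = 5.594e+08.
L_total = 10·log₁₀(5.594e+08) = 87.48 dB.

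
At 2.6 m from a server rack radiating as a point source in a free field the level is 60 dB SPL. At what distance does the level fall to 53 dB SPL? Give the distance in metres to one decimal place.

5.8 m

For a point source L₁ − L₂ = 20·log₁₀(r₂/r₁), so r₂ = r₁·10^((L₁−L₂)/20).
r₂ = 2.6·10^((60−53)/20) = 2.6·10^(7.0/20) = 5.82 m.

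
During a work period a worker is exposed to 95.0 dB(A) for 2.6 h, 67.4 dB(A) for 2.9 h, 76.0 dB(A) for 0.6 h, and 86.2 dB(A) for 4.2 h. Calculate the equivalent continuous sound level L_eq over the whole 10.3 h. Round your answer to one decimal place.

89.9 dB(A)

The energy average is taken in the linear domain: L_eq = 10·log₁₀[(Σ tᵢ·10^(Lᵢ/10))/T], T = 10.3 h.
Σ tᵢ·10^(Lᵢ/10) = 2.6·10^(95.0/10) + 2.9·10^(67.4/10) + 0.6·10^(76.0/10) + 4.2·10^(86.2/10) = 1.001e+10.
L_eq = 10·log₁₀(1.001e+10/10.3) = 89.88 dB(A).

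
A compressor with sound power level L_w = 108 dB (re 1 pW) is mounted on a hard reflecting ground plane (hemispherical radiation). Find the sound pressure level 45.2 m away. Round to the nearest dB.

67 dB

The power spreads over a hemisphere of area 2π·r², so L_p = L_w − 10·log₁₀(2π·r²).
2π·r² = 1.284e+04 m², 10·log₁₀ of that is 41.085 dB.
L_p = 108 − 41.085 = 66.92 dB.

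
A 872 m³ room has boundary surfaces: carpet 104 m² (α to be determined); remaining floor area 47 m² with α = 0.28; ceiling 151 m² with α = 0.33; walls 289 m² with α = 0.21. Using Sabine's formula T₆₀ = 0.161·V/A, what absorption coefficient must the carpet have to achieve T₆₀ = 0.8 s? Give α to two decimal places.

0.50

From T₆₀ = 0.161·V/A, the target T₆₀ = 0.8 s needs A = 0.161·872/0.8 = 175.49 m².
Absorption from the other surfaces = 47·0.28 + 151·0.33 + 289·0.21 = 123.68 m², so the carpet must supply 51.81 m² over 104 m².
α = 51.81/104 = 0.498.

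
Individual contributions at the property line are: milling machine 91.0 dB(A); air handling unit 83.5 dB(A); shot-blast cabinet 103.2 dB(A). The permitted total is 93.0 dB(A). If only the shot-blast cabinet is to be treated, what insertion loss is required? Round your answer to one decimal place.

Fixed contribution from the other sources: Σ 10^(L/10) = 10^(91.0/10) + 10^(83.5/10) = 1.483e+09 (91.71 dB(A)).
The limit corresponds to 10^(93.0/10) = 1.995e+09; subtracting the fixed part leaves 5.125e+08 for the shot-blast cabinet, i.e. 87.10 dB(A).
So the shot-blast cabinet must be reduced from 103.2 to 87.10 dB(A): IL = 16.10 dB.

16.1 dB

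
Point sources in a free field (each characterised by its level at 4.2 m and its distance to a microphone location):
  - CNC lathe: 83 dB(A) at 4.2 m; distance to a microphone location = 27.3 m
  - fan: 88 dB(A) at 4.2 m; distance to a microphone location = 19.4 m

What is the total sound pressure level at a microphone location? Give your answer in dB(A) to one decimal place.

First find each source's level at the receiver (point-source: −20·log₁₀(r/r_ref)), then combine on an intensity basis.
CNC lathe: 83 − 20·log₁₀(27.3/4.2) = 83 − 16.26 = 66.74 dB(A).
fan: 88 − 20·log₁₀(19.4/4.2) = 88 − 13.29 = 74.71 dB(A).
Σ 10^(L/10) = 3.430e+07 → L_total = 10·log₁₀(3.430e+07) = 75.35 dB(A).

75.4 dB(A)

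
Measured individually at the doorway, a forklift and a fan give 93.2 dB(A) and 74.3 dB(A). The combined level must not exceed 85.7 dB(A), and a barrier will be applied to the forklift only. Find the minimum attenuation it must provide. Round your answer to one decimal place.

7.8 dB

Fixed contribution from the other source: Σ 10^(L/10) = 10^(74.3/10) = 2.692e+07 (74.30 dB(A)).
The limit corresponds to 10^(85.7/10) = 3.715e+08; subtracting the fixed part leaves 3.446e+08 for the forklift, i.e. 85.37 dB(A).
Required insertion loss = 93.2 − 85.37 = 7.83 dB.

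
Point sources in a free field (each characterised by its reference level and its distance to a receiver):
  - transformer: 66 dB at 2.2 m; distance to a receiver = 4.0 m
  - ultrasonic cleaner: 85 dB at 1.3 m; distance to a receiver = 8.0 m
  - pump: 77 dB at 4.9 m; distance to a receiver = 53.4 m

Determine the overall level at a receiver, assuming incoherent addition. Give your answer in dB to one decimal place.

70.0 dB

Apply inverse-square spreading to bring every level to the receiver, then sum 10^(L/10).
transformer: 66 − 20·log₁₀(4.0/2.2) = 66 − 5.19 = 60.81 dB.
ultrasonic cleaner: 85 − 20·log₁₀(8.0/1.3) = 85 − 15.78 = 69.22 dB.
pump: 77 − 20·log₁₀(53.4/4.9) = 77 − 20.75 = 56.25 dB.
Σ 10^(L/10) = 9.977e+06 → L_total = 10·log₁₀(9.977e+06) = 69.99 dB.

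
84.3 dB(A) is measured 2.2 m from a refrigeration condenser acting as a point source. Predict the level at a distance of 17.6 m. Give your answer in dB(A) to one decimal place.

Point-source attenuation: ΔL = 20·log₁₀(r₂/r₁) = 20·log₁₀(17.6/2.2) = 18.062 dB.
L₂ = 84.3 − 20·log₁₀(17.6/2.2) = 84.3 − 18.062 = 66.24 dB(A).

66.2 dB(A)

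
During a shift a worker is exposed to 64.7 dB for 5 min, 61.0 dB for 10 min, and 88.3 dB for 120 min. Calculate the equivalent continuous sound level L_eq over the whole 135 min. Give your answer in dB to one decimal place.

87.8 dB

L_eq = 10·log₁₀[(1/T)·Σ tᵢ·10^(Lᵢ/10)] with T = 135 min.
Σ tᵢ·10^(Lᵢ/10) = 5·10^(64.7/10) + 10·10^(61.0/10) + 120·10^(88.3/10) = 8.116e+10.
L_eq = 10·log₁₀(8.116e+10/135) = 87.79 dB.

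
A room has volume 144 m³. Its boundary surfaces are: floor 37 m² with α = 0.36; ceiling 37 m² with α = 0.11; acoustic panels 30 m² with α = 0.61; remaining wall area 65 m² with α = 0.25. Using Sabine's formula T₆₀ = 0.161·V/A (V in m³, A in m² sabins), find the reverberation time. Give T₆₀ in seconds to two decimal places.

A = Σ Sᵢαᵢ = 37·0.36 + 37·0.11 + 30·0.61 + 65·0.25 = 51.94 m².
T₆₀ = 0.161·V/A = 0.161·144/51.94 = 0.446 s.

0.45 s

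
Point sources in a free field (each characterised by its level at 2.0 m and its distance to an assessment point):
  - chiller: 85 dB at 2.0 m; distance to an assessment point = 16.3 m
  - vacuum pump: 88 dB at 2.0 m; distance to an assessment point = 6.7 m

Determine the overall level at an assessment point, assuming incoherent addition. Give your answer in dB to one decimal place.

77.9 dB

Propagate each source to the receiver with L = L_ref − 20·log₁₀(r/r_ref), then add intensities.
chiller: 85 − 20·log₁₀(16.3/2.0) = 85 − 18.22 = 66.78 dB.
vacuum pump: 88 − 20·log₁₀(6.7/2.0) = 88 − 10.50 = 77.50 dB.
Σ 10^(L/10) = 6.098e+07 → L_total = 10·log₁₀(6.098e+07) = 77.85 dB.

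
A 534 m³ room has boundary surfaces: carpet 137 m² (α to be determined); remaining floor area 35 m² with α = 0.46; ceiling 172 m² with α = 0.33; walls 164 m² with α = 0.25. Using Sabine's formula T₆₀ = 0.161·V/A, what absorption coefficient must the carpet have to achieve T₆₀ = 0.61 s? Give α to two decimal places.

A = 0.161·V/T₆₀ = 0.161·534/0.61 = 140.94 m² sabins.
Absorption from the other surfaces = 35·0.46 + 172·0.33 + 164·0.25 = 113.86 m², so the carpet must supply 27.08 m² over 137 m².
α = 27.08/137 = 0.198.

0.20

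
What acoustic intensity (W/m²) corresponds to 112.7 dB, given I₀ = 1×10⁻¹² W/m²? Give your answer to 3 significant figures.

0.186 W/m²

L = 10·log₁₀(I/I₀) ⇒ I = I₀·10^(L/10) = 10⁻¹² × 10^11.27.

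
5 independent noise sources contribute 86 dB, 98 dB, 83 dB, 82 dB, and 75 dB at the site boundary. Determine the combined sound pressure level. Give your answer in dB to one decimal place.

98.5 dB

Incoherent sources combine by intensity addition: L_total = 10·log₁₀(Σ 10^(L_i/10)).
Σ 10^(L/10) = 10^(86/10) + 10^(98/10) + 10^(83/10) + 10^(82/10) + 10^(75/10) = 7.097e+09.
L_total = 10·log₁₀(7.097e+09) = 98.51 dB.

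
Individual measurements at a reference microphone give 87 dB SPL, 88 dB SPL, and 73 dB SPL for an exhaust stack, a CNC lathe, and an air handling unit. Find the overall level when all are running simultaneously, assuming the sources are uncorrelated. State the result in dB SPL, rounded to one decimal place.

90.6 dB SPL

Incoherent sources combine by intensity addition: L_total = 10·log₁₀(Σ 10^(L_i/10)).
Σ 10^(L/10) = 10^(87/10) + 10^(88/10) + 10^(73/10) = 1.152e+09.
L_total = 10·log₁₀(1.152e+09) = 90.61 dB SPL.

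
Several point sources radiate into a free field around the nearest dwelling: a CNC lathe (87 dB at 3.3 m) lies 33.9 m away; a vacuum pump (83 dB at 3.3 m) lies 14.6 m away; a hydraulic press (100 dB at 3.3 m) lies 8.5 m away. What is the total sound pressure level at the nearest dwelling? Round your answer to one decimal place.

Apply inverse-square spreading to bring every level to the receiver, then sum 10^(L/10).
CNC lathe: 87 − 20·log₁₀(33.9/3.3) = 87 − 20.23 = 66.77 dB.
vacuum pump: 83 − 20·log₁₀(14.6/3.3) = 83 − 12.92 = 70.08 dB.
hydraulic press: 100 − 20·log₁₀(8.5/3.3) = 100 − 8.22 = 91.78 dB.
Σ 10^(L/10) = 1.522e+09 → L_total = 10·log₁₀(1.522e+09) = 91.82 dB.

91.8 dB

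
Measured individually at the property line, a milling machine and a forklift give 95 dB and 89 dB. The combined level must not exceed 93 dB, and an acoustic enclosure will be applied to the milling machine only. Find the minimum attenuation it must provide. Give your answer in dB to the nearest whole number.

Everything except the milling machine sums to 10^(89/10) = 7.943e+08 in linear terms, 89.00 dB.
The limit corresponds to 10^(93/10) = 1.995e+09; subtracting the fixed part leaves 1.201e+09 for the milling machine, i.e. 90.80 dB.
Required insertion loss = 95 − 90.80 = 4.20 dB.

4 dB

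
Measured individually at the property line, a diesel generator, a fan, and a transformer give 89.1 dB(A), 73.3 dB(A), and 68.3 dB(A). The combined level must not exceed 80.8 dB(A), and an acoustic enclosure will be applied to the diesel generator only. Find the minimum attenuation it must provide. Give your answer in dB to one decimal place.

The untreated sources together contribute 10^(73.3/10) + 10^(68.3/10) = 2.814e+07, i.e. 74.49 dB(A).
To meet 80.8 dB(A) overall, the treated diesel generator may contribute at most 10^(80.8/10) − 2.814e+07 = 9.209e+07, i.e. 79.64 dB(A).
Required insertion loss = 89.1 − 79.64 = 9.46 dB.

9.5 dB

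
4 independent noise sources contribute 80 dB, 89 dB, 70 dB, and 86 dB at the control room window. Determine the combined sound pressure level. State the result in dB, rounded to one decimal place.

91.1 dB

For uncorrelated sources the intensities add, so convert each level to linear form, sum, and take 10·log₁₀ of the total.
Σ 10^(L/10) = 10^(80/10) + 10^(89/10) + 10^(70/10) + 10^(86/10) = 1.302e+09.
L_total = 10·log₁₀(1.302e+09) = 91.15 dB.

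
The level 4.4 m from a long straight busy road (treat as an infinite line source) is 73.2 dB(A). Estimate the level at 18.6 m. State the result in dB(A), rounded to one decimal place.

For a line source, L₂ = L₁ − 10·log₁₀(r₂/r₁).
L₂ = 73.2 − 10·log₁₀(18.6/4.4) = 73.2 − 6.261 = 66.94 dB(A).

66.9 dB(A)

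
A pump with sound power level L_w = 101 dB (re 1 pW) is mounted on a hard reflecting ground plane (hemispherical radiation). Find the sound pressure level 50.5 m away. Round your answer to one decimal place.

59.0 dB

Free-field hemispherical radiation: L_p = L_w − 10·log₁₀(2π·r²), r = 50.5 m.
2π·r² = 1.602e+04 m², 10·log₁₀ of that is 42.048 dB.
L_p = 101 − 42.048 = 58.95 dB.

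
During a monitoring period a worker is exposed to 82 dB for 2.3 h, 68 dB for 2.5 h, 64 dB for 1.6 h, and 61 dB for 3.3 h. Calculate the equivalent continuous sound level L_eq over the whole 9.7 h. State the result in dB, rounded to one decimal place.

76.0 dB

The energy average is taken in the linear domain: L_eq = 10·log₁₀[(Σ tᵢ·10^(Lᵢ/10))/T], T = 9.7 h.
Σ tᵢ·10^(Lᵢ/10) = 2.3·10^(82/10) + 2.5·10^(68/10) + 1.6·10^(64/10) + 3.3·10^(61/10) = 3.885e+08.
L_eq = 10·log₁₀(3.885e+08/9.7) = 76.03 dB.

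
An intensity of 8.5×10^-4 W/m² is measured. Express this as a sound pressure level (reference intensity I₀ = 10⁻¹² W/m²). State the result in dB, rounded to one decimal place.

L = 10·log₁₀(I/I₀) = 10·log₁₀(8.5×10^-4/10⁻¹²) = 10·log₁₀(8.5×10^8).
L = 10·(0.9294 + 8) = 89.29 dB.

89.3 dB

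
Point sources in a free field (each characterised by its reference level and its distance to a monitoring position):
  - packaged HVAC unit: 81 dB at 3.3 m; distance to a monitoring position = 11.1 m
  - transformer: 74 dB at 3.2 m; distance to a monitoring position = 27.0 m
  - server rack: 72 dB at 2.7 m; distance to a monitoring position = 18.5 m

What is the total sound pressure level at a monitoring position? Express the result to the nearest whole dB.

Propagate each source to the receiver with L = L_ref − 20·log₁₀(r/r_ref), then add intensities.
packaged HVAC unit: 81 − 20·log₁₀(11.1/3.3) = 81 − 10.54 = 70.46 dB.
transformer: 74 − 20·log₁₀(27.0/3.2) = 74 − 18.52 = 55.48 dB.
server rack: 72 − 20·log₁₀(18.5/2.7) = 72 − 16.72 = 55.28 dB.
Σ 10^(L/10) = 1.182e+07 → L_total = 10·log₁₀(1.182e+07) = 70.73 dB.

71 dB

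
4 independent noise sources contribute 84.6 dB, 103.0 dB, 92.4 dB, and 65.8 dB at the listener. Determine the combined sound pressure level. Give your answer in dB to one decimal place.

103.4 dB

For uncorrelated sources the intensities add, so convert each level to linear form, sum, and take 10·log₁₀ of the total.
Σ 10^(L/10) = 10^(84.6/10) + 10^(103.0/10) + 10^(92.4/10) + 10^(65.8/10) = 2.198e+10.
L_total = 10·log₁₀(2.198e+10) = 103.42 dB.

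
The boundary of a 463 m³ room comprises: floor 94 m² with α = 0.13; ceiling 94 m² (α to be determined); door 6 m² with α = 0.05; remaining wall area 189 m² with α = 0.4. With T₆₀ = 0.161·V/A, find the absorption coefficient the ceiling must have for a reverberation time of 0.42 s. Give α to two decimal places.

0.95

Required total absorption A = 0.161·463/0.42 = 177.48 m².
Absorption from the other surfaces = 94·0.13 + 6·0.05 + 189·0.4 = 88.12 m², so the ceiling must supply 89.36 m² over 94 m².
α = 89.36/94 = 0.951.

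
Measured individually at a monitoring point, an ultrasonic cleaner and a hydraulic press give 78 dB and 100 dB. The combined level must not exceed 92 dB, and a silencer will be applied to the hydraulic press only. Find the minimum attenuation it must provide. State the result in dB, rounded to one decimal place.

8.2 dB

The untreated sources together contribute 10^(78/10) = 6.310e+07, i.e. 78.00 dB.
The limit corresponds to 10^(92/10) = 1.585e+09; subtracting the fixed part leaves 1.522e+09 for the hydraulic press, i.e. 91.82 dB.
So the hydraulic press must be reduced from 100 to 91.82 dB: IL = 8.18 dB.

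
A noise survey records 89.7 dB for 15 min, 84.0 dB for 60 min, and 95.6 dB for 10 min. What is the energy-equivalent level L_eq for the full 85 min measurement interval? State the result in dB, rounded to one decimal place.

88.9 dB

L_eq = 10·log₁₀[(1/T)·Σ tᵢ·10^(Lᵢ/10)] with T = 85 min.
Σ tᵢ·10^(Lᵢ/10) = 15·10^(89.7/10) + 60·10^(84.0/10) + 10·10^(95.6/10) = 6.538e+10.
L_eq = 10·log₁₀(6.538e+10/85) = 88.86 dB.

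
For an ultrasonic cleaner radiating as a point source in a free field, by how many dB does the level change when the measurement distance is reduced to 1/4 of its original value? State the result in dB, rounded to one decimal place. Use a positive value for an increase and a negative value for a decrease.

+12.0 dB

With spherical spreading the level changes by −20·log₁₀(r₂/r₁).
ΔL = −20·log₁₀(0.25) = +12.04 dB.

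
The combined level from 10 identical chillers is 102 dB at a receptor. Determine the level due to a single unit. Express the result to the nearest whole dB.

10 equal contributions raise the level by 10·log₁₀ 10 = 10.000 dB, so each unit alone gives 102 − 10.000.

92 dB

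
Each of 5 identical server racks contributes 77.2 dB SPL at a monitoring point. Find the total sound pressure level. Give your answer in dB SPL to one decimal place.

84.2 dB SPL

L_total = L₁ + 10·log₁₀ N for N identical incoherent sources.
L_total = 77.2 + 10·log₁₀(5) = 77.2 + 6.990 = 84.19 dB SPL.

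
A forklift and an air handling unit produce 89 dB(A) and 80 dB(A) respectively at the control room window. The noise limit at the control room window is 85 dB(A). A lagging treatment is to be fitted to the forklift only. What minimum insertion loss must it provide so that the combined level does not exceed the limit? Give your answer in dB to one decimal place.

5.7 dB

Everything except the forklift sums to 10^(80/10) = 1.000e+08 in linear terms, 80.00 dB(A).
To meet 85 dB(A) overall, the treated forklift may contribute at most 10^(85/10) − 1.000e+08 = 2.162e+08, i.e. 83.35 dB(A).
Required insertion loss = 89 − 83.35 = 5.65 dB.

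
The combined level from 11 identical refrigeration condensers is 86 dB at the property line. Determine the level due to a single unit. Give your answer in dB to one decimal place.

75.6 dB

11 equal contributions raise the level by 10·log₁₀ 11 = 10.414 dB, so each unit alone gives 86 − 10.414.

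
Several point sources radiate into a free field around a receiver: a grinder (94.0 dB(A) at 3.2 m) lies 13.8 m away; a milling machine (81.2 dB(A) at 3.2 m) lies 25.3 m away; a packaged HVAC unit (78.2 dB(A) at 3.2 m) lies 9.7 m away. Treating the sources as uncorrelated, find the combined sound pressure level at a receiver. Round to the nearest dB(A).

82 dB(A)

Apply inverse-square spreading to bring every level to the receiver, then sum 10^(L/10).
grinder: 94.0 − 20·log₁₀(13.8/3.2) = 94.0 − 12.69 = 81.31 dB(A).
milling machine: 81.2 − 20·log₁₀(25.3/3.2) = 81.2 − 17.96 = 63.24 dB(A).
packaged HVAC unit: 78.2 − 20·log₁₀(9.7/3.2) = 78.2 − 9.63 = 68.57 dB(A).
Σ 10^(L/10) = 1.444e+08 → L_total = 10·log₁₀(1.444e+08) = 81.59 dB(A).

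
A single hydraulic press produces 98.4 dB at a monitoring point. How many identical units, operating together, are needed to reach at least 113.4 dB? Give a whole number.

32

Need L₁ + 10·log₁₀ N ≥ 113.4, i.e. log₁₀ N ≥ 1.50.
N ≥ 10^(15.0/10) = 31.623, so N = 32.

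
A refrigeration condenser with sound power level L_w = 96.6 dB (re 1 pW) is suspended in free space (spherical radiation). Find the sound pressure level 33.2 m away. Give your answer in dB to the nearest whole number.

The power spreads over a sphere of area 4π·r², so L_p = L_w − 10·log₁₀(4π·r²).
4π·r² = 1.385e+04 m², 10·log₁₀ of that is 41.415 dB.
L_p = 96.6 − 41.415 = 55.19 dB.

55 dB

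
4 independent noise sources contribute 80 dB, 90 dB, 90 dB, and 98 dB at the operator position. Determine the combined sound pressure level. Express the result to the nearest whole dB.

99 dB

Incoherent sources combine by intensity addition: L_total = 10·log₁₀(Σ 10^(L_i/10)).
Σ 10^(L/10) = 10^(80/10) + 10^(90/10) + 10^(90/10) + 10^(98/10) = 8.410e+09.
L_total = 10·log₁₀(8.410e+09) = 99.25 dB.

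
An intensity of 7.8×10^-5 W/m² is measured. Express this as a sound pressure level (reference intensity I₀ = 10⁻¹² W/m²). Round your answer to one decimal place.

I/I₀ = 7.8×10^-5/10⁻¹² = 7.8×10^7, and L = 10·log₁₀(I/I₀).
L = 10·(0.8921 + 7) = 78.92 dB.

78.9 dB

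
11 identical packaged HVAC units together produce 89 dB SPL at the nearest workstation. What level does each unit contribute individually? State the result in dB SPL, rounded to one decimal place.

For N identical incoherent sources L_total = L₁ + 10·log₁₀ N, so L₁ = 89 − 10·log₁₀(11) = 89 − 10.414.

78.6 dB SPL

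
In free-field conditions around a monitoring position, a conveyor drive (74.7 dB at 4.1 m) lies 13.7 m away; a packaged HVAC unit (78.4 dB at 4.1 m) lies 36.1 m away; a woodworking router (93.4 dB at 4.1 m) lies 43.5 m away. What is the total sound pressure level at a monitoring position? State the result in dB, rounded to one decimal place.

First find each source's level at the receiver (point-source: −20·log₁₀(r/r_ref)), then combine on an intensity basis.
conveyor drive: 74.7 − 20·log₁₀(13.7/4.1) = 74.7 − 10.48 = 64.22 dB.
packaged HVAC unit: 78.4 − 20·log₁₀(36.1/4.1) = 78.4 − 18.89 = 59.51 dB.
woodworking router: 93.4 − 20·log₁₀(43.5/4.1) = 93.4 − 20.51 = 72.89 dB.
Σ 10^(L/10) = 2.297e+07 → L_total = 10·log₁₀(2.297e+07) = 73.61 dB.

73.6 dB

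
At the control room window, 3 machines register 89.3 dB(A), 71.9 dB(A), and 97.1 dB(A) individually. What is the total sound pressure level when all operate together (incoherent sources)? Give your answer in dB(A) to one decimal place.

For uncorrelated sources the intensities add, so convert each level to linear form, sum, and take 10·log₁₀ of the total.
Σ 10^(L/10) = 10^(89.3/10) + 10^(71.9/10) + 10^(97.1/10) = 5.995e+09.
L_total = 10·log₁₀(5.995e+09) = 97.78 dB(A).

97.8 dB(A)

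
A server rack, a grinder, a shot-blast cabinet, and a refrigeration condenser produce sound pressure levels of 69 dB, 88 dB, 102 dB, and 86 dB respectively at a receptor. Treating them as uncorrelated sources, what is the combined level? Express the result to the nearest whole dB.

For uncorrelated sources the intensities add, so convert each level to linear form, sum, and take 10·log₁₀ of the total.
Σ 10^(L/10) = 10^(69/10) + 10^(88/10) + 10^(102/10) + 10^(86/10) = 1.689e+10.
L_total = 10·log₁₀(1.689e+10) = 102.28 dB.

102 dB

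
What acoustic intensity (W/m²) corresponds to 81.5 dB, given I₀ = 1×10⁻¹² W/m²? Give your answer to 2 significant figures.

0.00014 W/m²

I/I₀ = 10^(81.5/10) = 1.413e+08, so I = 1.413e+08 × 10⁻¹² W/m².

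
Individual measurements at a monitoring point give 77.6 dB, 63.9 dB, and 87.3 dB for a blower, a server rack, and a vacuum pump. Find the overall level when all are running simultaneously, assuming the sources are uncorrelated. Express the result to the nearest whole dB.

88 dB

For uncorrelated sources the intensities add, so convert each level to linear form, sum, and take 10·log₁₀ of the total.
Σ 10^(L/10) = 10^(77.6/10) + 10^(63.9/10) + 10^(87.3/10) = 5.970e+08.
L_total = 10·log₁₀(5.970e+08) = 87.76 dB.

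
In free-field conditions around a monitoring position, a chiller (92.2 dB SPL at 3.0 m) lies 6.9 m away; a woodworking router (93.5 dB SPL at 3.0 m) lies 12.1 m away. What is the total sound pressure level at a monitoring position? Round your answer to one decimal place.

86.5 dB SPL

First find each source's level at the receiver (point-source: −20·log₁₀(r/r_ref)), then combine on an intensity basis.
chiller: 92.2 − 20·log₁₀(6.9/3.0) = 92.2 − 7.23 = 84.97 dB SPL.
woodworking router: 93.5 − 20·log₁₀(12.1/3.0) = 93.5 − 12.11 = 81.39 dB SPL.
Σ 10^(L/10) = 4.513e+08 → L_total = 10·log₁₀(4.513e+08) = 86.55 dB SPL.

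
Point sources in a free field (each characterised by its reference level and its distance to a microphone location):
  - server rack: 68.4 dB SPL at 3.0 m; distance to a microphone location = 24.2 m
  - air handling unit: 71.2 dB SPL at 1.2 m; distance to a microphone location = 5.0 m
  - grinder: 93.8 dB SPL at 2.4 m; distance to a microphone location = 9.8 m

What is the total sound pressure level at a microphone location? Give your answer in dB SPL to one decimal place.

Apply inverse-square spreading to bring every level to the receiver, then sum 10^(L/10).
server rack: 68.4 − 20·log₁₀(24.2/3.0) = 68.4 − 18.13 = 50.27 dB SPL.
air handling unit: 71.2 − 20·log₁₀(5.0/1.2) = 71.2 − 12.40 = 58.80 dB SPL.
grinder: 93.8 − 20·log₁₀(9.8/2.4) = 93.8 − 12.22 = 81.58 dB SPL.
Σ 10^(L/10) = 1.447e+08 → L_total = 10·log₁₀(1.447e+08) = 81.61 dB SPL.

81.6 dB SPL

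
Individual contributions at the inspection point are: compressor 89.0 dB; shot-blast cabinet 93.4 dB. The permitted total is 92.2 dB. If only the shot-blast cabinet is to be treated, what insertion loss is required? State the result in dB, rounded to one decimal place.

4.0 dB

Fixed contribution from the other source: Σ 10^(L/10) = 10^(89.0/10) = 7.943e+08 (89.00 dB).
To meet 92.2 dB overall, the treated shot-blast cabinet may contribute at most 10^(92.2/10) − 7.943e+08 = 8.653e+08, i.e. 89.37 dB.
So the shot-blast cabinet must be reduced from 93.4 to 89.37 dB: IL = 4.03 dB.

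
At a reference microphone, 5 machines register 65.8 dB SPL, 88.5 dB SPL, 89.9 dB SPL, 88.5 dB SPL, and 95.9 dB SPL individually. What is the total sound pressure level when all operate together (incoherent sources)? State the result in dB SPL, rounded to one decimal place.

Incoherent sources combine by intensity addition: L_total = 10·log₁₀(Σ 10^(L_i/10)).
Σ 10^(L/10) = 10^(65.8/10) + 10^(88.5/10) + 10^(89.9/10) + 10^(88.5/10) + 10^(95.9/10) = 6.287e+09.
L_total = 10·log₁₀(6.287e+09) = 97.98 dB SPL.

98.0 dB SPL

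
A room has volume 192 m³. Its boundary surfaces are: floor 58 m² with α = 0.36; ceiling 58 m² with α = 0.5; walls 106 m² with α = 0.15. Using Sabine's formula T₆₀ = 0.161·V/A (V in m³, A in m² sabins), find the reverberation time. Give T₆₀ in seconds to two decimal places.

0.47 s

A = Σ Sᵢαᵢ = 58·0.36 + 58·0.5 + 106·0.15 = 65.78 m².
T₆₀ = 0.161 × 192 / 65.78 = 0.470 s.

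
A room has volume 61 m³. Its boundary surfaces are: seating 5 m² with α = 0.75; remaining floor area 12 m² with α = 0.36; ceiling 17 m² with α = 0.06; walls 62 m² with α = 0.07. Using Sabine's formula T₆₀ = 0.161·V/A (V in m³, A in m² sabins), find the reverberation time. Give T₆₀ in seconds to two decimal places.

A = Σ Sᵢαᵢ = 5·0.75 + 12·0.36 + 17·0.06 + 62·0.07 = 13.43 m².
T₆₀ = 0.161·V/A = 0.161·61/13.43 = 0.731 s.

0.73 s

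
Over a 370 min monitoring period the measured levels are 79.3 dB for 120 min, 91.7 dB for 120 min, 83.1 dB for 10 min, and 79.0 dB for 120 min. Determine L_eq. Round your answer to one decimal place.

87.3 dB

Weight each interval's intensity by its duration and average over T = 370 min:
Σ tᵢ·10^(Lᵢ/10) = 120·10^(79.3/10) + 120·10^(91.7/10) + 10·10^(83.1/10) + 120·10^(79.0/10) = 1.993e+11.
L_eq = 10·log₁₀(1.993e+11/370) = 87.31 dB.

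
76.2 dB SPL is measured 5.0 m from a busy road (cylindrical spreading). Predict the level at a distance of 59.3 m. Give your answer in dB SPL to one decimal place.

Line-source attenuation: ΔL = 10·log₁₀(r₂/r₁) = 10·log₁₀(59.3/5.0) = 10.741 dB.
L₂ = 76.2 − 10·log₁₀(59.3/5.0) = 76.2 − 10.741 = 65.46 dB SPL.

65.5 dB SPL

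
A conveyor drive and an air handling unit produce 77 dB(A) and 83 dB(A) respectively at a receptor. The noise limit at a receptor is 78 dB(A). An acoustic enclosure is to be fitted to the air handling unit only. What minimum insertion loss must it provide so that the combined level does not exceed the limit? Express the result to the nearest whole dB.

12 dB

Everything except the air handling unit sums to 10^(77/10) = 5.012e+07 in linear terms, 77.00 dB(A).
To meet 78 dB(A) overall, the treated air handling unit may contribute at most 10^(78/10) − 5.012e+07 = 1.298e+07, i.e. 71.13 dB(A).
Required insertion loss = 83 − 71.13 = 11.87 dB.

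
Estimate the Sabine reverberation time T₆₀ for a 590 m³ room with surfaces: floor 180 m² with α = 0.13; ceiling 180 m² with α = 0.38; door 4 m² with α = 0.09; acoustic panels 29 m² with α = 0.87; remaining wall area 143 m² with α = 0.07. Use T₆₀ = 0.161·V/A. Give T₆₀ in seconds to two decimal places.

Summing Sᵢαᵢ: 180·0.13 + 180·0.38 + 4·0.09 + 29·0.87 + 143·0.07 = 127.40 m².
T₆₀ = 0.161 × 590 / 127.40 = 0.746 s.

0.75 s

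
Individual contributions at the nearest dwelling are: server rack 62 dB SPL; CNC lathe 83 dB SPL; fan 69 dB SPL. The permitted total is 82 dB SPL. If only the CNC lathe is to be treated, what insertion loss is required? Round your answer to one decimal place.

Fixed contribution from the other sources: Σ 10^(L/10) = 10^(62/10) + 10^(69/10) = 9.528e+06 (69.79 dB SPL).
To meet 82 dB SPL overall, the treated CNC lathe may contribute at most 10^(82/10) − 9.528e+06 = 1.490e+08, i.e. 81.73 dB SPL.
So the CNC lathe must be reduced from 83 to 81.73 dB SPL: IL = 1.27 dB.

1.3 dB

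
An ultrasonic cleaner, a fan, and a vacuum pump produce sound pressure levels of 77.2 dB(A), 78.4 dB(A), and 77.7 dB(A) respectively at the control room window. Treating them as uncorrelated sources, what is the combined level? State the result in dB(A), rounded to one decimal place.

82.6 dB(A)

Incoherent sources combine by intensity addition: L_total = 10·log₁₀(Σ 10^(L_i/10)).
Σ 10^(L/10) = 10^(77.2/10) + 10^(78.4/10) + 10^(77.7/10) = 1.805e+08.
L_total = 10·log₁₀(1.805e+08) = 82.57 dB(A).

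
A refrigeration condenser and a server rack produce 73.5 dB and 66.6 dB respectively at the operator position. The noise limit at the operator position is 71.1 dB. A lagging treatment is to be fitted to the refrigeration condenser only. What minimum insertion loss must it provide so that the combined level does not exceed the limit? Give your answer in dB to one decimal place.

4.3 dB

Everything except the refrigeration condenser sums to 10^(66.6/10) = 4.571e+06 in linear terms, 66.60 dB.
To meet 71.1 dB overall, the treated refrigeration condenser may contribute at most 10^(71.1/10) − 4.571e+06 = 8.312e+06, i.e. 69.20 dB.
Required insertion loss = 73.5 − 69.20 = 4.30 dB.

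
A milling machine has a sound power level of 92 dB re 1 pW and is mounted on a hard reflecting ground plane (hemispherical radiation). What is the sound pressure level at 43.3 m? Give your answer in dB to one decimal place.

Free-field hemispherical radiation: L_p = L_w − 10·log₁₀(2π·r²), r = 43.3 m.
2π·r² = 1.178e+04 m², 10·log₁₀ of that is 40.712 dB.
L_p = 92 − 40.712 = 51.29 dB.

51.3 dB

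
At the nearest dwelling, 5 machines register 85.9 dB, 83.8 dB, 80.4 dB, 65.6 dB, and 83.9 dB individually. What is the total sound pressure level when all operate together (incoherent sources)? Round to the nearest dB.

90 dB

For uncorrelated sources the intensities add, so convert each level to linear form, sum, and take 10·log₁₀ of the total.
Σ 10^(L/10) = 10^(85.9/10) + 10^(83.8/10) + 10^(80.4/10) + 10^(65.6/10) + 10^(83.9/10) = 9.877e+08.
L_total = 10·log₁₀(9.877e+08) = 89.95 dB.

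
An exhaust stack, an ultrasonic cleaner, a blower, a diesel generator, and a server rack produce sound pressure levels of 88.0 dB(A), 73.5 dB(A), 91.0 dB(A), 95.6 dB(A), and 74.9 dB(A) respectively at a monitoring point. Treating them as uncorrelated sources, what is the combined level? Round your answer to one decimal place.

97.5 dB(A)

Incoherent sources combine by intensity addition: L_total = 10·log₁₀(Σ 10^(L_i/10)).
Σ 10^(L/10) = 10^(88.0/10) + 10^(73.5/10) + 10^(91.0/10) + 10^(95.6/10) + 10^(74.9/10) = 5.574e+09.
L_total = 10·log₁₀(5.574e+09) = 97.46 dB(A).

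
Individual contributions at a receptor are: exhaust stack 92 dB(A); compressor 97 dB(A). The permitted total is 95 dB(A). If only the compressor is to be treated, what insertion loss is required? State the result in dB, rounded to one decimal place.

5.0 dB

Everything except the compressor sums to 10^(92/10) = 1.585e+09 in linear terms, 92.00 dB(A).
To meet 95 dB(A) overall, the treated compressor may contribute at most 10^(95/10) − 1.585e+09 = 1.577e+09, i.e. 91.98 dB(A).
So the compressor must be reduced from 97 to 91.98 dB(A): IL = 5.02 dB.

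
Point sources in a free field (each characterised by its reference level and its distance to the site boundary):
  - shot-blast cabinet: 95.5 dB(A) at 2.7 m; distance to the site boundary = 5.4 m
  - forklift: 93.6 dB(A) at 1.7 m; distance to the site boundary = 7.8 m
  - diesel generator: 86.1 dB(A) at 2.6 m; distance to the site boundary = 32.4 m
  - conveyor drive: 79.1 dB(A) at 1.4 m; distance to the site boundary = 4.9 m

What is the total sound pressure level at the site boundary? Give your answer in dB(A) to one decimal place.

Propagate each source to the receiver with L = L_ref − 20·log₁₀(r/r_ref), then add intensities.
shot-blast cabinet: 95.5 − 20·log₁₀(5.4/2.7) = 95.5 − 6.02 = 89.48 dB(A).
forklift: 93.6 − 20·log₁₀(7.8/1.7) = 93.6 − 13.23 = 80.37 dB(A).
diesel generator: 86.1 − 20·log₁₀(32.4/2.6) = 86.1 − 21.91 = 64.19 dB(A).
conveyor drive: 79.1 − 20·log₁₀(4.9/1.4) = 79.1 − 10.88 = 68.22 dB(A).
Σ 10^(L/10) = 1.005e+09 → L_total = 10·log₁₀(1.005e+09) = 90.02 dB(A).

90.0 dB(A)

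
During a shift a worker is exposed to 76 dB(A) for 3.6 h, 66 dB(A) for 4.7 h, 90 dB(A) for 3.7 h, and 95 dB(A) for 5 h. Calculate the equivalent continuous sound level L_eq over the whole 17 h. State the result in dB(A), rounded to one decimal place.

90.6 dB(A)

Weight each interval's intensity by its duration and average over T = 17 h:
Σ tᵢ·10^(Lᵢ/10) = 3.6·10^(76/10) + 4.7·10^(66/10) + 3.7·10^(90/10) + 5·10^(95/10) = 1.967e+10.
L_eq = 10·log₁₀(1.967e+10/17) = 90.63 dB(A).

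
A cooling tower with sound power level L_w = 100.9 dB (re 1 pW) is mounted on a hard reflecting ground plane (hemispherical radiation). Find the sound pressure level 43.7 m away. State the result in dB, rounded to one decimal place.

The power spreads over a hemisphere of area 2π·r², so L_p = L_w − 10·log₁₀(2π·r²).
2π·r² = 1.2e+04 m², 10·log₁₀ of that is 40.791 dB.
L_p = 100.9 − 40.791 = 60.11 dB.

60.1 dB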